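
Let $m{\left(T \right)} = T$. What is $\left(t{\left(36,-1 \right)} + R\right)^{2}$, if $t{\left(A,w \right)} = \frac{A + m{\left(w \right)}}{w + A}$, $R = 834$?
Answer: $697225$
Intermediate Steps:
$t{\left(A,w \right)} = 1$ ($t{\left(A,w \right)} = \frac{A + w}{w + A} = \frac{A + w}{A + w} = 1$)
$\left(t{\left(36,-1 \right)} + R\right)^{2} = \left(1 + 834\right)^{2} = 835^{2} = 697225$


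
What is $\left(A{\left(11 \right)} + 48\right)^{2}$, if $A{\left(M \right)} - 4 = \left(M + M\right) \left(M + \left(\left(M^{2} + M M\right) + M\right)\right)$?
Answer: $34339600$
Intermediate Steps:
$A{\left(M \right)} = 4 + 2 M \left(2 M + 2 M^{2}\right)$ ($A{\left(M \right)} = 4 + \left(M + M\right) \left(M + \left(\left(M^{2} + M M\right) + M\right)\right) = 4 + 2 M \left(M + \left(\left(M^{2} + M^{2}\right) + M\right)\right) = 4 + 2 M \left(M + \left(2 M^{2} + M\right)\right) = 4 + 2 M \left(M + \left(M + 2 M^{2}\right)\right) = 4 + 2 M \left(2 M + 2 M^{2}\right)$)
$\left(A{\left(11 \right)} + 48\right)^{2} = \left(\left(4 + 4 \cdot 11^{2} + 4 \cdot 11^{3}\right) + 48\right)^{2} = \left(\left(4 + 4 \cdot 121 + 4 \cdot 1331\right) + 48\right)^{2} = \left(\left(4 + 484 + 5324\right) + 48\right)^{2} = \left(5812 + 48\right)^{2} = 5860^{2} = 34339600$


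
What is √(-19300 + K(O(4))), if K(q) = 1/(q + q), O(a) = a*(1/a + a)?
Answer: 3*I*√2478974/34 ≈ 138.92*I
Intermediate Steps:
O(a) = a*(a + 1/a)
K(q) = 1/(2*q)
√(-19300 + K(O(4))) = √(-19300 + 1/(2*(1 + 4²))) = √(-19300 + 1/(2*(1 + 16))) = √(-19300 + (½)/17) = √(-19300 + (½)*(1/17)) = √(-19300 + 1/34) = √(-656199/34) = 3*I*√2478974/34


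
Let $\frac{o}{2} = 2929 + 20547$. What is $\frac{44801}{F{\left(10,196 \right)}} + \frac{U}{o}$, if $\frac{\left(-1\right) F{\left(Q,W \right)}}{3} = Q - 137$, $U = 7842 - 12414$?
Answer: $\frac{525438655}{4472178} \approx 117.49$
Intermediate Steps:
$o = 46952$ ($o = 2 \left(2929 + 20547\right) = 2 \cdot 23476 = 46952$)
$U = -4572$ ($U = 7842 - 12414 = -4572$)
$F{\left(Q,W \right)} = 411 - 3 Q$ ($F{\left(Q,W \right)} = - 3 \left(Q - 137\right) = - 3 \left(-137 + Q\right) = 411 - 3 Q$)
$\frac{44801}{F{\left(10,196 \right)}} + \frac{U}{o} = \frac{44801}{411 - 30} - \frac{4572}{46952} = \frac{44801}{411 - 30} - \frac{1143}{11738} = \frac{44801}{381} - \frac{1143}{11738} = \frac{525438655}{4472178}$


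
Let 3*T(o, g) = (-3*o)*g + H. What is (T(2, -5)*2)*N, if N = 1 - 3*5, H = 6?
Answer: -336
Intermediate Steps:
N = -14 (N = 1 - 15 = -14)
T(o, g) = 2 - g*o (T(o, g) = ((-3*o)*g + 6)/3 = (-3*g*o + 6)/3 = (6 - 3*g*o)/3 = 2 - g*o)
(T(2, -5)*2)*N = ((2 - 1*(-5)*2)*2)*(-14) = ((2 + 10)*2)*(-14) = (12*2)*(-14) = 24*(-14) = -336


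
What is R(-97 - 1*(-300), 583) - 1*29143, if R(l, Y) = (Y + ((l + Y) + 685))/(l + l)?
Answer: -5915002/203 ≈ -29138.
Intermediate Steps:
R(l, Y) = (685 + l + 2*Y)/(2*l) (R(l, Y) = (Y + ((Y + l) + 685))/((2*l)) = (Y + (685 + Y + l))*(1/(2*l)) = (685 + l + 2*Y)*(1/(2*l)) = (685 + l + 2*Y)/(2*l))
R(-97 - 1*(-300), 583) - 1*29143 = (685 + (-97 - 1*(-300)) + 2*583)/(2*(-97 - 1*(-300))) - 1*29143 = (685 + (-97 + 300) + 1166)/(2*(-97 + 300)) - 29143 = (½)*(685 + 203 + 1166)/203 - 29143 = (½)*(1/203)*2054 - 29143 = 1027/203 - 29143 = -5915002/203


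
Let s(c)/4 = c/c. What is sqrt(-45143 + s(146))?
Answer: I*sqrt(45139) ≈ 212.46*I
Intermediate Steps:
s(c) = 4 (s(c) = 4*(c/c) = 4*1 = 4)
sqrt(-45143 + s(146)) = sqrt(-45143 + 4) = sqrt(-45139) = I*sqrt(45139)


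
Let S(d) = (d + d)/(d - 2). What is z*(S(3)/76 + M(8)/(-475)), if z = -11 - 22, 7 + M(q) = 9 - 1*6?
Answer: -2739/950 ≈ -2.8832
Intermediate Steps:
S(d) = 2*d/(-2 + d) (S(d) = (2*d)/(-2 + d) = 2*d/(-2 + d))
M(q) = -4 (M(q) = -7 + (9 - 1*6) = -7 + (9 - 6) = -7 + 3 = -4)
z = -33
z*(S(3)/76 + M(8)/(-475)) = -33*((2*3/(-2 + 3))/76 - 4/(-475)) = -33*((2*3/1)*(1/76) - 4*(-1/475)) = -33*((2*3*1)*(1/76) + 4/475) = -33*(6*(1/76) + 4/475) = -33*(3/38 + 4/475) = -33*83/950 = -2739/950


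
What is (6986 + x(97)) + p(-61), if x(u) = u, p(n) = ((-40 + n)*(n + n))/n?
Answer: 6881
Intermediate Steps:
p(n) = -80 + 2*n (p(n) = ((-40 + n)*(2*n))/n = (2*n*(-40 + n))/n = -80 + 2*n)
(6986 + x(97)) + p(-61) = (6986 + 97) + (-80 + 2*(-61)) = 7083 + (-80 - 122) = 7083 - 202 = 6881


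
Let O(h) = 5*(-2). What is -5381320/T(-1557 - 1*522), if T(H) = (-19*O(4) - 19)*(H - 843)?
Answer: 2690660/249831 ≈ 10.770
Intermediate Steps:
O(h) = -10
T(H) = -144153 + 171*H (T(H) = (-19*(-10) - 19)*(H - 843) = (190 - 19)*(-843 + H) = 171*(-843 + H) = -144153 + 171*H)
-5381320/T(-1557 - 1*522) = -5381320/(-144153 + 171*(-1557 - 1*522)) = -5381320/(-144153 + 171*(-1557 - 522)) = -5381320/(-144153 + 171*(-2079)) = -5381320/(-144153 - 355509) = -5381320/(-499662) = -5381320*(-1/499662) = 2690660/249831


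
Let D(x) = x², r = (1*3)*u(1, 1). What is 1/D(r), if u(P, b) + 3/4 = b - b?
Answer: 16/81 ≈ 0.19753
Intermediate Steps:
u(P, b) = -¾ (u(P, b) = -¾ + (b - b) = -¾ + 0 = -¾)
r = -9/4 (r = (1*3)*(-¾) = 3*(-¾) = -9/4 ≈ -2.2500)
1/D(r) = 1/((-9/4)²) = 1/(81/16) = 16/81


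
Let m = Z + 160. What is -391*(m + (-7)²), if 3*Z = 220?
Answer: -331177/3 ≈ -1.1039e+5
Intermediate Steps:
Z = 220/3 (Z = (⅓)*220 = 220/3 ≈ 73.333)
m = 700/3 (m = 220/3 + 160 = 700/3 ≈ 233.33)
-391*(m + (-7)²) = -391*(700/3 + (-7)²) = -391*(700/3 + 49) = -391*847/3 = -331177/3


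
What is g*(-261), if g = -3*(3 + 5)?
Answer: 6264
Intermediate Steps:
g = -24 (g = -3*8 = -24)
g*(-261) = -24*(-261) = 6264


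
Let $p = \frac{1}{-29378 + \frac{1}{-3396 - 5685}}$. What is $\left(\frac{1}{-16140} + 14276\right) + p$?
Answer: $\frac{61470390287153201}{4305855330660} \approx 14276.0$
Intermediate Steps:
$p = - \frac{9081}{266781619}$ ($p = \frac{1}{-29378 + \frac{1}{-9081}} = \frac{1}{-29378 - \frac{1}{9081}} = \frac{1}{- \frac{266781619}{9081}} = - \frac{9081}{266781619} \approx -3.4039 \cdot 10^{-5}$)
$\left(\frac{1}{-16140} + 14276\right) + p = \left(\frac{1}{-16140} + 14276\right) - \frac{9081}{266781619} = \left(- \frac{1}{16140} + 14276\right) - \frac{9081}{266781619} = \frac{230414639}{16140} - \frac{9081}{266781619} = \frac{61470390287153201}{4305855330660}$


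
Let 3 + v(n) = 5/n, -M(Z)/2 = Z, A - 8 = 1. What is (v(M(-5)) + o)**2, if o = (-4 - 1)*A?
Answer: 9025/4 ≈ 2256.3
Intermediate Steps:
A = 9 (A = 8 + 1 = 9)
M(Z) = -2*Z
o = -45 (o = (-4 - 1)*9 = -5*9 = -45)
v(n) = -3 + 5/n
(v(M(-5)) + o)**2 = ((-3 + 5/((-2*(-5)))) - 45)**2 = ((-3 + 5/10) - 45)**2 = ((-3 + 5*(1/10)) - 45)**2 = ((-3 + 1/2) - 45)**2 = (-5/2 - 45)**2 = (-95/2)**2 = 9025/4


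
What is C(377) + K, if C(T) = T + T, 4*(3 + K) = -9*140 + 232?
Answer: 494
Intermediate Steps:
K = -260 (K = -3 + (-9*140 + 232)/4 = -3 + (-1260 + 232)/4 = -3 + (¼)*(-1028) = -3 - 257 = -260)
C(T) = 2*T
C(377) + K = 2*377 - 260 = 754 - 260 = 494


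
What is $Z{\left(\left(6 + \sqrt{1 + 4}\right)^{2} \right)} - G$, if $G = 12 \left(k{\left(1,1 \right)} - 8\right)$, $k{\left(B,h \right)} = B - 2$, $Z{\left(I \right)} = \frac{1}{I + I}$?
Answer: $\frac{207617}{1922} - \frac{6 \sqrt{5}}{961} \approx 108.01$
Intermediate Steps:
$Z{\left(I \right)} = \frac{1}{2 I}$
$k{\left(B,h \right)} = -2 + B$
$G = -108$ ($G = 12 \left(\left(-2 + 1\right) - 8\right) = 12 \left(-1 - 8\right) = 12 \left(-9\right) = -108$)
$Z{\left(\left(6 + \sqrt{1 + 4}\right)^{2} \right)} - G = \frac{1}{2 \left(6 + \sqrt{1 + 4}\right)^{2}} - -108 = \frac{1}{2 \left(6 + \sqrt{5}\right)^{2}} + 108 = 108 + \frac{1}{2 \left(6 + \sqrt{5}\right)^{2}}$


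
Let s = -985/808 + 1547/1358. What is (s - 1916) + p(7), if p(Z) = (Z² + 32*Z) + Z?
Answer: -128229397/78376 ≈ -1636.1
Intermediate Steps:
p(Z) = Z² + 33*Z
s = -6261/78376 (s = -985*1/808 + 1547*(1/1358) = -985/808 + 221/194 = -6261/78376 ≈ -0.079884)
(s - 1916) + p(7) = (-6261/78376 - 1916) + 7*(33 + 7) = -150174677/78376 + 7*40 = -150174677/78376 + 280 = -128229397/78376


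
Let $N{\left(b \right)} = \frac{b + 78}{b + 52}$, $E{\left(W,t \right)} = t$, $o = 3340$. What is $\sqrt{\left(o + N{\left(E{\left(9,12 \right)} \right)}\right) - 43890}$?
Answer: $\frac{i \sqrt{2595110}}{8} \approx 201.37 i$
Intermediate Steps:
$N{\left(b \right)} = \frac{78 + b}{52 + b}$
$\sqrt{\left(o + N{\left(E{\left(9,12 \right)} \right)}\right) - 43890} = \sqrt{\left(3340 + \frac{78 + 12}{52 + 12}\right) - 43890} = \sqrt{\left(3340 + \frac{1}{64} \cdot 90\right) - 43890} = \sqrt{\left(3340 + \frac{45}{32}\right) - 43890} = \sqrt{\frac{106925}{32} - 43890} = \sqrt{- \frac{1297555}{32}} = \frac{i \sqrt{2595110}}{8}$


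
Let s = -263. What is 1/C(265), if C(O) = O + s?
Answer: ½ ≈ 0.50000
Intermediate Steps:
C(O) = -263 + O (C(O) = O - 263 = -263 + O)
1/C(265) = 1/(-263 + 265) = 1/2 = ½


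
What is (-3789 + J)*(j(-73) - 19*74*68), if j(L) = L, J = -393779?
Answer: 38039703808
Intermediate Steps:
(-3789 + J)*(j(-73) - 19*74*68) = (-3789 - 393779)*(-73 - 19*74*68) = -397568*(-73 - 1406*68) = -397568*(-73 - 95608) = -397568*(-95681) = 38039703808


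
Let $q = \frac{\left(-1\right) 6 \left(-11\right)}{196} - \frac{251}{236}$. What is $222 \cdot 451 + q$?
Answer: $\frac{1157802403}{11564} \approx 1.0012 \cdot 10^{5}$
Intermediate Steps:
$q = - \frac{8405}{11564}$ ($q = \left(-6\right) \left(-11\right) \frac{1}{196} - \frac{251}{236} = 66 \cdot \frac{1}{196} - \frac{251}{236} = \frac{33}{98} - \frac{251}{236} = - \frac{8405}{11564} \approx -0.72682$)
$222 \cdot 451 + q = 222 \cdot 451 - \frac{8405}{11564} = 100122 - \frac{8405}{11564} = \frac{1157802403}{11564}$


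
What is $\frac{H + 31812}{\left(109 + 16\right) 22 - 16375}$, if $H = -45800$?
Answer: $\frac{13988}{13625} \approx 1.0266$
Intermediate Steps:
$\frac{H + 31812}{\left(109 + 16\right) 22 - 16375} = \frac{-45800 + 31812}{\left(109 + 16\right) 22 - 16375} = - \frac{13988}{125 \cdot 22 - 16375} = - \frac{13988}{2750 - 16375} = - \frac{13988}{-13625} = \left(-13988\right) \left(- \frac{1}{13625}\right) = \frac{13988}{13625}$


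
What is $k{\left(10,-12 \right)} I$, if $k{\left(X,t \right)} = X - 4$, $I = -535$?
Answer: $-3210$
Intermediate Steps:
$k{\left(X,t \right)} = -4 + X$
$k{\left(10,-12 \right)} I = \left(-4 + 10\right) \left(-535\right) = 6 \left(-535\right) = -3210$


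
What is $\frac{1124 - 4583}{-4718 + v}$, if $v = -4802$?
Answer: $\frac{3459}{9520} \approx 0.36334$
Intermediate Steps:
$\frac{1124 - 4583}{-4718 + v} = \frac{1124 - 4583}{-4718 - 4802} = - \frac{3459}{-9520} = \left(-3459\right) \left(- \frac{1}{9520}\right) = \frac{3459}{9520}$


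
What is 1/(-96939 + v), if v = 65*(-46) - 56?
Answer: -1/99985 ≈ -1.0002e-5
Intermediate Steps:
v = -3046 (v = -2990 - 56 = -3046)
1/(-96939 + v) = 1/(-96939 - 3046) = 1/(-99985) = -1/99985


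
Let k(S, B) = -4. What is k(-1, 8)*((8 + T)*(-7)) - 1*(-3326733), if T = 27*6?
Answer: 3331493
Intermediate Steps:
T = 162
k(-1, 8)*((8 + T)*(-7)) - 1*(-3326733) = -4*(8 + 162)*(-7) - 1*(-3326733) = -680*(-7) + 3326733 = -4*(-1190) + 3326733 = 4760 + 3326733 = 3331493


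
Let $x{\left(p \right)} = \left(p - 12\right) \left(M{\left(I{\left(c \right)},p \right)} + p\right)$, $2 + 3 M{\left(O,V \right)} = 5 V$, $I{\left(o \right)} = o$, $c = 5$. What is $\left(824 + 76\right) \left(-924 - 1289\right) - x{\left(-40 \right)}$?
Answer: $- \frac{5991844}{3} \approx -1.9973 \cdot 10^{6}$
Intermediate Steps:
$M{\left(O,V \right)} = - \frac{2}{3} + \frac{5 V}{3}$
$x{\left(p \right)} = \left(-12 + p\right) \left(- \frac{2}{3} + \frac{8 p}{3}\right)$ ($x{\left(p \right)} = \left(p - 12\right) \left(\left(- \frac{2}{3} + \frac{5 p}{3}\right) + p\right) = \left(-12 + p\right) \left(- \frac{2}{3} + \frac{8 p}{3}\right)$)
$\left(824 + 76\right) \left(-924 - 1289\right) - x{\left(-40 \right)} = \left(824 + 76\right) \left(-924 - 1289\right) - \left(8 - - \frac{3920}{3} + \frac{8 \left(-40\right)^{2}}{3}\right) = 900 \left(-2213\right) - \left(8 + \frac{3920}{3} + \frac{8}{3} \cdot 1600\right) = -1991700 - \left(8 + \frac{3920}{3} + \frac{12800}{3}\right) = -1991700 - \frac{16744}{3} = - \frac{5991844}{3}$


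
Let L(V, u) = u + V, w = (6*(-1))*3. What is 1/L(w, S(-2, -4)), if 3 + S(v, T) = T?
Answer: -1/25 ≈ -0.040000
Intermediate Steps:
w = -18 (w = -6*3 = -18)
S(v, T) = -3 + T
L(V, u) = V + u
1/L(w, S(-2, -4)) = 1/(-18 + (-3 - 4)) = 1/(-18 - 7) = 1/(-25) = -1/25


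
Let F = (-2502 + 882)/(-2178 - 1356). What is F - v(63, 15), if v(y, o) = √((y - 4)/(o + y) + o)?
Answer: 270/589 - √95862/78 ≈ -3.5110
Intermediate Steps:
v(y, o) = √(o + (-4 + y)/(o + y)) (v(y, o) = √((-4 + y)/(o + y) + o) = √(o + (-4 + y)/(o + y)))
F = 270/589 (F = -1620/(-3534) = -1620*(-1/3534) = 270/589 ≈ 0.45840)
F - v(63, 15) = 270/589 - √((-4 + 63 + 15*(15 + 63))/(15 + 63)) = 270/589 - √((-4 + 63 + 15*78)/78) = 270/589 - √((-4 + 63 + 1170)/78) = 270/589 - √((1/78)*1229) = 270/589 - √(1229/78) = 270/589 - √95862/78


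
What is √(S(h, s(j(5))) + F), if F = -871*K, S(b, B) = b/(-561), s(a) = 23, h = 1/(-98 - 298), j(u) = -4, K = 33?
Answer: I*√325656925257/3366 ≈ 169.54*I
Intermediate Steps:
h = -1/396 (h = 1/(-396) = -1/396 ≈ -0.0025253)
S(b, B) = -b/561 (S(b, B) = b*(-1/561) = -b/561)
F = -28743 (F = -871*33 = -28743)
√(S(h, s(j(5))) + F) = √(-1/561*(-1/396) - 28743) = √(1/222156 - 28743) = √(-6385429907/222156) = I*√325656925257/3366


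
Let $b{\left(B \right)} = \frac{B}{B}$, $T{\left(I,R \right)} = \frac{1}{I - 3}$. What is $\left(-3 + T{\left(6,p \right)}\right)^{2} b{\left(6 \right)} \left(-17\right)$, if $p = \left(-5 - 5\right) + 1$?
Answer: $- \frac{1088}{9} \approx -120.89$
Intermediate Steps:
$p = -9$ ($p = -10 + 1 = -9$)
$T{\left(I,R \right)} = \frac{1}{-3 + I}$
$b{\left(B \right)} = 1$
$\left(-3 + T{\left(6,p \right)}\right)^{2} b{\left(6 \right)} \left(-17\right) = \left(-3 + \frac{1}{-3 + 6}\right)^{2} \cdot 1 \left(-17\right) = \left(-3 + \frac{1}{3}\right)^{2} \cdot 1 \left(-17\right) = \left(- \frac{8}{3}\right)^{2} \cdot 1 \left(-17\right) = \frac{64}{9} \cdot 1 \left(-17\right) = \frac{64}{9} \left(-17\right) = - \frac{1088}{9}$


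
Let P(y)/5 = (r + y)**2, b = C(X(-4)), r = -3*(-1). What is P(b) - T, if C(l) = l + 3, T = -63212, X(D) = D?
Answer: 63232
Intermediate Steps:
r = 3
C(l) = 3 + l
b = -1 (b = 3 - 4 = -1)
P(y) = 5*(3 + y)**2
P(b) - T = 5*(3 - 1)**2 - 1*(-63212) = 5*2**2 + 63212 = 5*4 + 63212 = 20 + 63212 = 63232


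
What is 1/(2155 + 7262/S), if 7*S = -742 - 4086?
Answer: 2414/5176753 ≈ 0.00046632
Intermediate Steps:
S = -4828/7 (S = (-742 - 4086)/7 = (1/7)*(-4828) = -4828/7 ≈ -689.71)
1/(2155 + 7262/S) = 1/(2155 + 7262/(-4828/7)) = 1/(2155 + 7262*(-7/4828)) = 1/(2155 - 25417/2414) = 1/(5176753/2414) = 2414/5176753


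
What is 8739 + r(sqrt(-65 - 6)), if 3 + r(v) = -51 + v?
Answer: 8685 + I*sqrt(71) ≈ 8685.0 + 8.4261*I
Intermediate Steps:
r(v) = -54 + v (r(v) = -3 + (-51 + v) = -54 + v)
8739 + r(sqrt(-65 - 6)) = 8739 + (-54 + sqrt(-65 - 6)) = 8739 + (-54 + sqrt(-71)) = 8739 + (-54 + I*sqrt(71)) = 8685 + I*sqrt(71)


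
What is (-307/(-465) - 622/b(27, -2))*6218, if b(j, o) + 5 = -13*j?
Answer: 619502449/41385 ≈ 14969.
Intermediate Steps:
b(j, o) = -5 - 13*j
(-307/(-465) - 622/b(27, -2))*6218 = (-307/(-465) - 622/(-5 - 13*27))*6218 = (-307*(-1/465) - 622/(-5 - 351))*6218 = (307/465 - 622/(-356))*6218 = (307/465 - 622*(-1/356))*6218 = (307/465 + 311/178)*6218 = (199261/82770)*6218 = 619502449/41385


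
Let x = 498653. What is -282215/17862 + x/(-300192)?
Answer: -15604270861/893671584 ≈ -17.461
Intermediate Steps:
-282215/17862 + x/(-300192) = -282215/17862 + 498653/(-300192) = -282215*1/17862 + 498653*(-1/300192) = -282215/17862 - 498653/300192 = -15604270861/893671584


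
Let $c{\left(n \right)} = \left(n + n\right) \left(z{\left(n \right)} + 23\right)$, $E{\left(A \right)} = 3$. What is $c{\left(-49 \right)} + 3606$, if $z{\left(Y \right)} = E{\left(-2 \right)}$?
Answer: $1058$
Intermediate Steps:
$z{\left(Y \right)} = 3$
$c{\left(n \right)} = 52 n$ ($c{\left(n \right)} = \left(n + n\right) \left(3 + 23\right) = 2 n 26 = 52 n$)
$c{\left(-49 \right)} + 3606 = 52 \left(-49\right) + 3606 = -2548 + 3606 = 1058$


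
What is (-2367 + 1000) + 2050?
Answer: 683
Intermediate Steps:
(-2367 + 1000) + 2050 = -1367 + 2050 = 683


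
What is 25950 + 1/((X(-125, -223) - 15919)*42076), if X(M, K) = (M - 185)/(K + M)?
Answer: 1512107058911013/58270021538 ≈ 25950.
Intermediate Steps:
X(M, K) = (-185 + M)/(K + M)
25950 + 1/((X(-125, -223) - 15919)*42076) = 25950 + 1/((-185 - 125)/(-223 - 125) - 15919*42076) = 25950 + (1/42076)/(-310/(-348) - 15919) = 25950 + (1/42076)/(-1/348*(-310) - 15919) = 25950 + (1/42076)/(155/174 - 15919) = 25950 + (1/42076)/(-2769751/174) = 25950 - 174/2769751*1/42076 = 25950 - 87/58270021538 = 1512107058911013/58270021538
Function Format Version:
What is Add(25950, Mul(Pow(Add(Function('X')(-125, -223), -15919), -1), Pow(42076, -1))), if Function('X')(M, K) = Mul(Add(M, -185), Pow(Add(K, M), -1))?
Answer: Rational(1512107058911013, 58270021538) ≈ 25950.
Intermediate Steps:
Function('X')(M, K) = Mul(Pow(Add(K, M), -1), Add(-185, M)) (Function('X')(M, K) = Mul(Add(-185, M), Pow(Add(K, M), -1)) = Mul(Pow(Add(K, M), -1), Add(-185, M)))
Add(25950, Mul(Pow(Add(Function('X')(-125, -223), -15919), -1), Pow(42076, -1))) = Add(25950, Mul(Pow(Add(Mul(Pow(Add(-223, -125), -1), Add(-185, -125)), -15919), -1), Pow(42076, -1))) = Add(25950, Mul(Pow(Add(Mul(Pow(-348, -1), -310), -15919), -1), Rational(1, 42076))) = Add(25950, Mul(Pow(Add(Mul(Rational(-1, 348), -310), -15919), -1), Rational(1, 42076))) = Add(25950, Mul(Pow(Add(Rational(155, 174), -15919), -1), Rational(1, 42076))) = Add(25950, Mul(Pow(Rational(-2769751, 174), -1), Rational(1, 42076))) = Add(25950, Mul(Rational(-174, 2769751), Rational(1, 42076))) = Add(25950, Rational(-87, 58270021538)) = Rational(1512107058911013, 58270021538)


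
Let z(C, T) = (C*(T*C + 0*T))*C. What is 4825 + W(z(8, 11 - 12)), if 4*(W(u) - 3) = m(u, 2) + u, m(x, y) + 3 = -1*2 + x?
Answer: 18283/4 ≈ 4570.8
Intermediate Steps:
z(C, T) = T*C**3 (z(C, T) = (C*(C*T + 0))*C = (C*(C*T))*C = (T*C**2)*C = T*C**3)
m(x, y) = -5 + x (m(x, y) = -3 + (-1*2 + x) = -3 + (-2 + x) = -5 + x)
W(u) = 7/4 + u/2 (W(u) = 3 + ((-5 + u) + u)/4 = 3 + (-5 + 2*u)/4 = 3 + (-5/4 + u/2) = 7/4 + u/2)
4825 + W(z(8, 11 - 12)) = 4825 + (7/4 + ((11 - 12)*8**3)/2) = 4825 + (7/4 + (-1*512)/2) = 4825 + (7/4 + (1/2)*(-512)) = 4825 + (7/4 - 256) = 4825 - 1017/4 = 18283/4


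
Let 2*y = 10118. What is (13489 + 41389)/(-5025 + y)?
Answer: 27439/17 ≈ 1614.1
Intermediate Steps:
y = 5059 (y = (½)*10118 = 5059)
(13489 + 41389)/(-5025 + y) = (13489 + 41389)/(-5025 + 5059) = 54878/34 = 54878*(1/34) = 27439/17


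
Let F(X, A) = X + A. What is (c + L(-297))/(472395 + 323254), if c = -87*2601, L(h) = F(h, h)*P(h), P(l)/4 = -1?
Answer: -223911/795649 ≈ -0.28142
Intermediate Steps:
P(l) = -4 (P(l) = 4*(-1) = -4)
F(X, A) = A + X
L(h) = -8*h (L(h) = (h + h)*(-4) = (2*h)*(-4) = -8*h)
c = -226287
(c + L(-297))/(472395 + 323254) = (-226287 - 8*(-297))/(472395 + 323254) = (-226287 + 2376)/795649 = -223911*1/795649 = -223911/795649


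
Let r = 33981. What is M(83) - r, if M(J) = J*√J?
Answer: -33981 + 83*√83 ≈ -33225.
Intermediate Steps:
M(J) = J^(3/2)
M(83) - r = 83^(3/2) - 1*33981 = 83*√83 - 33981 = -33981 + 83*√83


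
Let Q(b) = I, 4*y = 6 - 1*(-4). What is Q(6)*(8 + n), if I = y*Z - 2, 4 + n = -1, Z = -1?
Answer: -27/2 ≈ -13.500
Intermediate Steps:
y = 5/2 (y = (6 - 1*(-4))/4 = (6 + 4)/4 = (1/4)*10 = 5/2 ≈ 2.5000)
n = -5 (n = -4 - 1 = -5)
I = -9/2 (I = (5/2)*(-1) - 2 = -5/2 - 2 = -9/2 ≈ -4.5000)
Q(b) = -9/2
Q(6)*(8 + n) = -9*(8 - 5)/2 = -9/2*3 = -27/2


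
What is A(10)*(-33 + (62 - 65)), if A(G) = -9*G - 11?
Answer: 3636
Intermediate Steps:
A(G) = -11 - 9*G
A(10)*(-33 + (62 - 65)) = (-11 - 9*10)*(-33 + (62 - 65)) = (-11 - 90)*(-33 - 3) = -101*(-36) = 3636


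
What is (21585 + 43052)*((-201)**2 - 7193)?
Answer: 2146465496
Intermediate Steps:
(21585 + 43052)*((-201)**2 - 7193) = 64637*(40401 - 7193) = 64637*33208 = 2146465496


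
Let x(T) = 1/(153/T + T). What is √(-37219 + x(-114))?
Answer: I*√79444755605/1461 ≈ 192.92*I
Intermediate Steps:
x(T) = 1/(T + 153/T)
√(-37219 + x(-114)) = √(-37219 - 114/(153 + (-114)²)) = √(-37219 - 114/(153 + 12996)) = √(-37219 - 114/13149) = √(-37219 - 114*1/13149) = √(-37219 - 38/4383) = √(-163130915/4383) = I*√79444755605/1461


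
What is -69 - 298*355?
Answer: -105859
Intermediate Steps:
-69 - 298*355 = -69 - 105790 = -105859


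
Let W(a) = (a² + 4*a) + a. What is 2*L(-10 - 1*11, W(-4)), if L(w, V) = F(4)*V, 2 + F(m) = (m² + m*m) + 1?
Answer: -248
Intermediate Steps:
F(m) = -1 + 2*m² (F(m) = -2 + ((m² + m*m) + 1) = -2 + ((m² + m²) + 1) = -2 + (2*m² + 1) = -2 + (1 + 2*m²) = -1 + 2*m²)
W(a) = a² + 5*a
L(w, V) = 31*V (L(w, V) = (-1 + 2*4²)*V = (-1 + 2*16)*V = (-1 + 32)*V = 31*V)
2*L(-10 - 1*11, W(-4)) = 2*(31*(-4*(5 - 4))) = 2*(31*(-4*1)) = 2*(31*(-4)) = 2*(-124) = -248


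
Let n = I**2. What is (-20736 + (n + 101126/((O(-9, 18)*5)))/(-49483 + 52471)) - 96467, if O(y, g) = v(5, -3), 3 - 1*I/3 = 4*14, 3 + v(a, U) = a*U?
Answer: -7879014149/67230 ≈ -1.1719e+5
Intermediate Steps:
v(a, U) = -3 + U*a (v(a, U) = -3 + a*U = -3 + U*a)
I = -159 (I = 9 - 12*14 = 9 - 3*56 = 9 - 168 = -159)
O(y, g) = -18 (O(y, g) = -3 - 3*5 = -3 - 15 = -18)
n = 25281 (n = (-159)**2 = 25281)
(-20736 + (n + 101126/((O(-9, 18)*5)))/(-49483 + 52471)) - 96467 = (-20736 + (25281 + 101126/((-18*5)))/(-49483 + 52471)) - 96467 = (-20736 + (25281 + 101126/(-90))/2988) - 96467 = (-20736 + (25281 + 101126*(-1/90))*(1/2988)) - 96467 = (-20736 + (25281 - 50563/45)*(1/2988)) - 96467 = (-20736 + (1087082/45)*(1/2988)) - 96467 = (-20736 + 543541/67230) - 96467 = -1393537739/67230 - 96467 = -7879014149/67230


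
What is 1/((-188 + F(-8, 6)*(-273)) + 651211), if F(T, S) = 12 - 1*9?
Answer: 1/650204 ≈ 1.5380e-6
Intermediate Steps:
F(T, S) = 3 (F(T, S) = 12 - 9 = 3)
1/((-188 + F(-8, 6)*(-273)) + 651211) = 1/((-188 + 3*(-273)) + 651211) = 1/((-188 - 819) + 651211) = 1/(-1007 + 651211) = 1/650204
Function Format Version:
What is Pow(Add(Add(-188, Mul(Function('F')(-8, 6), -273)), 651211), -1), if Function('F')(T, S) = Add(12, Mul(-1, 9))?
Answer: Rational(1, 650204) ≈ 1.5380e-6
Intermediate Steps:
Function('F')(T, S) = 3 (Function('F')(T, S) = Add(12, -9) = 3)
Pow(Add(Add(-188, Mul(Function('F')(-8, 6), -273)), 651211), -1) = Pow(Add(Add(-188, Mul(3, -273)), 651211), -1) = Pow(Add(Add(-188, -819), 651211), -1) = Pow(Add(-1007, 651211), -1) = Pow(650204, -1) = Rational(1, 650204)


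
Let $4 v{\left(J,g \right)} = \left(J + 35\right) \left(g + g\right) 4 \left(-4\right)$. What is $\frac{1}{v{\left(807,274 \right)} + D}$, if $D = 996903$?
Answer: $- \frac{1}{848761} \approx -1.1782 \cdot 10^{-6}$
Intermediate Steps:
$v{\left(J,g \right)} = - 8 g \left(35 + J\right)$ ($v{\left(J,g \right)} = \frac{\left(J + 35\right) \left(g + g\right) 4 \left(-4\right)}{4} = \frac{\left(35 + J\right) 2 g \left(-16\right)}{4} = \frac{2 g \left(35 + J\right) \left(-16\right)}{4} = \frac{\left(-32\right) g \left(35 + J\right)}{4} = - 8 g \left(35 + J\right)$)
$\frac{1}{v{\left(807,274 \right)} + D} = \frac{1}{\left(-8\right) 274 \left(35 + 807\right) + 996903} = \frac{1}{\left(-8\right) 274 \cdot 842 + 996903} = \frac{1}{-1845664 + 996903} = \frac{1}{-848761} = - \frac{1}{848761}$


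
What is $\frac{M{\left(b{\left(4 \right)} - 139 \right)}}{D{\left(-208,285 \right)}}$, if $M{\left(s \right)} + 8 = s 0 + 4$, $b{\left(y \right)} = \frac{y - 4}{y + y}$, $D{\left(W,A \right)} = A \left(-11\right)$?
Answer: $\frac{4}{3135} \approx 0.0012759$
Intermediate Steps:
$D{\left(W,A \right)} = - 11 A$
$b{\left(y \right)} = \frac{-4 + y}{2 y}$
$M{\left(s \right)} = -4$ ($M{\left(s \right)} = -8 + \left(s 0 + 4\right) = -8 + \left(0 + 4\right) = -8 + 4 = -4$)
$\frac{M{\left(b{\left(4 \right)} - 139 \right)}}{D{\left(-208,285 \right)}} = - \frac{4}{\left(-11\right) 285} = - \frac{4}{-3135} = \left(-4\right) \left(- \frac{1}{3135}\right) = \frac{4}{3135}$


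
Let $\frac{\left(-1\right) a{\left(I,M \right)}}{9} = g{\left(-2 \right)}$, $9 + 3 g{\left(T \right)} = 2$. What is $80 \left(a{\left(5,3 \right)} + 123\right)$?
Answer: $11520$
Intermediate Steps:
$g{\left(T \right)} = - \frac{7}{3}$ ($g{\left(T \right)} = -3 + \frac{1}{3} \cdot 2 = -3 + \frac{2}{3} = - \frac{7}{3}$)
$a{\left(I,M \right)} = 21$ ($a{\left(I,M \right)} = \left(-9\right) \left(- \frac{7}{3}\right) = 21$)
$80 \left(a{\left(5,3 \right)} + 123\right) = 80 \left(21 + 123\right) = 80 \cdot 144 = 11520$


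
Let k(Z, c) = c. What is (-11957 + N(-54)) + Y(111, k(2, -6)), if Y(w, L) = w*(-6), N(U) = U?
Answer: -12677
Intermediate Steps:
Y(w, L) = -6*w
(-11957 + N(-54)) + Y(111, k(2, -6)) = (-11957 - 54) - 6*111 = -12011 - 666 = -12677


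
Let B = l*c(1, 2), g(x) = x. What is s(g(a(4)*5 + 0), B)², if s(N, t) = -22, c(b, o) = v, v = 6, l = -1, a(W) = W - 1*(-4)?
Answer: 484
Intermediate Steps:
a(W) = 4 + W (a(W) = W + 4 = 4 + W)
c(b, o) = 6
B = -6 (B = -1*6 = -6)
s(g(a(4)*5 + 0), B)² = (-22)² = 484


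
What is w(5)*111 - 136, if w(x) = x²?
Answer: 2639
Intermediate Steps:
w(5)*111 - 136 = 5²*111 - 136 = 25*111 - 136 = 2775 - 136 = 2639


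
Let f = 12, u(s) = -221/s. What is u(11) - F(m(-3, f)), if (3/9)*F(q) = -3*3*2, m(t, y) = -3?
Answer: 373/11 ≈ 33.909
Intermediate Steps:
F(q) = -54 (F(q) = 3*(-3*3*2) = 3*(-9*2) = 3*(-18) = -54)
u(11) - F(m(-3, f)) = -221/11 - 1*(-54) = -221*1/11 + 54 = -221/11 + 54 = 373/11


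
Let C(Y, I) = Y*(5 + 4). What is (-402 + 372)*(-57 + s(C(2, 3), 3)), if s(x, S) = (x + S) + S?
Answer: 990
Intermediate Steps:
C(Y, I) = 9*Y (C(Y, I) = Y*9 = 9*Y)
s(x, S) = x + 2*S (s(x, S) = (S + x) + S = x + 2*S)
(-402 + 372)*(-57 + s(C(2, 3), 3)) = (-402 + 372)*(-57 + (9*2 + 2*3)) = -30*(-57 + (18 + 6)) = -30*(-57 + 24) = -30*(-33) = 990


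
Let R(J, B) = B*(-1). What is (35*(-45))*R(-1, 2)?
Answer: 3150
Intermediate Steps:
R(J, B) = -B
(35*(-45))*R(-1, 2) = (35*(-45))*(-1*2) = -1575*(-2) = 3150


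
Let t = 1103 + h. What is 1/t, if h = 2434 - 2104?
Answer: 1/1433 ≈ 0.00069784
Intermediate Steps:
h = 330
t = 1433 (t = 1103 + 330 = 1433)
1/t = 1/1433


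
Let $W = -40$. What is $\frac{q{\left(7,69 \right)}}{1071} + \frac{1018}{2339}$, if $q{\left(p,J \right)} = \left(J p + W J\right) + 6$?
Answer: $- \frac{1407197}{835023} \approx -1.6852$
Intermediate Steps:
$q{\left(p,J \right)} = 6 - 40 J + J p$ ($q{\left(p,J \right)} = \left(J p - 40 J\right) + 6 = \left(- 40 J + J p\right) + 6 = 6 - 40 J + J p$)
$\frac{q{\left(7,69 \right)}}{1071} + \frac{1018}{2339} = \frac{6 - 2760 + 69 \cdot 7}{1071} + \frac{1018}{2339} = \left(6 - 2760 + 483\right) \frac{1}{1071} + 1018 \cdot \frac{1}{2339} = \left(-2271\right) \frac{1}{1071} + \frac{1018}{2339} = - \frac{757}{357} + \frac{1018}{2339} = - \frac{1407197}{835023}$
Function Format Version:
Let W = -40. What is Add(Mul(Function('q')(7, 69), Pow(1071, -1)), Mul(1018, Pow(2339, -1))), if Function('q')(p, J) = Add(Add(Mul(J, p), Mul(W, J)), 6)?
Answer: Rational(-1407197, 835023) ≈ -1.6852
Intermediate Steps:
Function('q')(p, J) = Add(6, Mul(-40, J), Mul(J, p)) (Function('q')(p, J) = Add(Add(Mul(J, p), Mul(-40, J)), 6) = Add(Add(Mul(-40, J), Mul(J, p)), 6) = Add(6, Mul(-40, J), Mul(J, p)))
Add(Mul(Function('q')(7, 69), Pow(1071, -1)), Mul(1018, Pow(2339, -1))) = Add(Mul(Add(6, Mul(-40, 69), Mul(69, 7)), Pow(1071, -1)), Mul(1018, Pow(2339, -1))) = Add(Mul(Add(6, -2760, 483), Rational(1, 1071)), Mul(1018, Rational(1, 2339))) = Add(Mul(-2271, Rational(1, 1071)), Rational(1018, 2339)) = Add(Rational(-757, 357), Rational(1018, 2339)) = Rational(-1407197, 835023)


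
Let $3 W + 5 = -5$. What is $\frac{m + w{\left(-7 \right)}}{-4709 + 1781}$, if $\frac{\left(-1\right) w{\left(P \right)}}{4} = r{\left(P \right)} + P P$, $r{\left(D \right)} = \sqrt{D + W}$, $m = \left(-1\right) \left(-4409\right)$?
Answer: $- \frac{4213}{2928} + \frac{i \sqrt{93}}{2196} \approx -1.4389 + 0.0043915 i$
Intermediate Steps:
$W = - \frac{10}{3}$ ($W = - \frac{5}{3} + \frac{1}{3} \left(-5\right) = - \frac{5}{3} - \frac{5}{3} = - \frac{10}{3} \approx -3.3333$)
$m = 4409$
$r{\left(D \right)} = \sqrt{- \frac{10}{3} + D}$ ($r{\left(D \right)} = \sqrt{D - \frac{10}{3}} = \sqrt{- \frac{10}{3} + D}$)
$w{\left(P \right)} = - 4 P^{2} - \frac{4 \sqrt{-30 + 9 P}}{3}$ ($w{\left(P \right)} = - 4 \left(\frac{\sqrt{-30 + 9 P}}{3} + P P\right) = - 4 \left(\frac{\sqrt{-30 + 9 P}}{3} + P^{2}\right) = - 4 \left(P^{2} + \frac{\sqrt{-30 + 9 P}}{3}\right) = - 4 P^{2} - \frac{4 \sqrt{-30 + 9 P}}{3}$)
$\frac{m + w{\left(-7 \right)}}{-4709 + 1781} = \frac{4409 - \left(196 + \frac{4 \sqrt{-30 + 9 \left(-7\right)}}{3}\right)}{-4709 + 1781} = \frac{4409 - \left(196 + \frac{4 \sqrt{-30 - 63}}{3}\right)}{-2928} = \left(4409 - \left(196 + \frac{4 \sqrt{-93}}{3}\right)\right) \left(- \frac{1}{2928}\right) = \left(4409 - \left(196 + \frac{4 i \sqrt{93}}{3}\right)\right) \left(- \frac{1}{2928}\right) = \left(4213 - \frac{4 i \sqrt{93}}{3}\right) \left(- \frac{1}{2928}\right) = - \frac{4213}{2928} + \frac{i \sqrt{93}}{2196}$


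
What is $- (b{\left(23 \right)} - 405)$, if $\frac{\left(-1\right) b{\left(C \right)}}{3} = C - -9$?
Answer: $501$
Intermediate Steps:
$b{\left(C \right)} = -27 - 3 C$ ($b{\left(C \right)} = - 3 \left(C - -9\right) = - 3 \left(C + 9\right) = - 3 \left(9 + C\right) = -27 - 3 C$)
$- (b{\left(23 \right)} - 405) = - (\left(-27 - 69\right) - 405) = - (-96 - 405) = \left(-1\right) \left(-501\right) = 501$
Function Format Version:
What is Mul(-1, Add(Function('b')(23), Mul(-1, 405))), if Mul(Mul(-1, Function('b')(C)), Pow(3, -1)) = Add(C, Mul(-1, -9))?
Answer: 501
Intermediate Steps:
Function('b')(C) = Add(-27, Mul(-3, C)) (Function('b')(C) = Mul(-3, Add(C, Mul(-1, -9))) = Mul(-3, Add(C, 9)) = Mul(-3, Add(9, C)) = Add(-27, Mul(-3, C)))
Mul(-1, Add(Function('b')(23), Mul(-1, 405))) = Mul(-1, Add(Add(-27, Mul(-3, 23)), Mul(-1, 405))) = Mul(-1, Add(Add(-27, -69), -405)) = Mul(-1, Add(-96, -405)) = Mul(-1, -501) = 501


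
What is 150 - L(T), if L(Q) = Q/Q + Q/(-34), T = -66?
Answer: 2500/17 ≈ 147.06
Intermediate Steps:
L(Q) = 1 - Q/34 (L(Q) = 1 + Q*(-1/34) = 1 - Q/34)
150 - L(T) = 150 - (1 - 1/34*(-66)) = 150 - (1 + 33/17) = 150 - 1*50/17 = 150 - 50/17 = 2500/17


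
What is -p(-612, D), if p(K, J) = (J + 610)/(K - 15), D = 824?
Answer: 478/209 ≈ 2.2871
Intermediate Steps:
p(K, J) = (610 + J)/(-15 + K)
-p(-612, D) = -(610 + 824)/(-15 - 612) = -1434/(-627) = -(-1)*1434/627 = -1*(-478/209) = 478/209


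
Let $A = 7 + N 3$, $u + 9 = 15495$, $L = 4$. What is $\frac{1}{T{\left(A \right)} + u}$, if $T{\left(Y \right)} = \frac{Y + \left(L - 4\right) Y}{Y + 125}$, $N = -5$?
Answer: $\frac{117}{1811854} \approx 6.4575 \cdot 10^{-5}$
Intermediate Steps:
$u = 15486$ ($u = -9 + 15495 = 15486$)
$A = -8$ ($A = 7 - 15 = -8$)
$T{\left(Y \right)} = \frac{Y}{125 + Y}$ ($T{\left(Y \right)} = \frac{Y + \left(4 - 4\right) Y}{Y + 125} = \frac{Y + 0 Y}{125 + Y} = \frac{Y + 0}{125 + Y} = \frac{Y}{125 + Y}$)
$\frac{1}{T{\left(A \right)} + u} = \frac{1}{- \frac{8}{125 - 8} + 15486} = \frac{1}{- \frac{8}{117} + 15486} = \frac{1}{\frac{1811854}{117}} = \frac{117}{1811854}$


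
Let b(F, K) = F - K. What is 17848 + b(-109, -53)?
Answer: 17792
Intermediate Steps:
17848 + b(-109, -53) = 17848 + (-109 - 1*(-53)) = 17848 + (-109 + 53) = 17848 - 56 = 17792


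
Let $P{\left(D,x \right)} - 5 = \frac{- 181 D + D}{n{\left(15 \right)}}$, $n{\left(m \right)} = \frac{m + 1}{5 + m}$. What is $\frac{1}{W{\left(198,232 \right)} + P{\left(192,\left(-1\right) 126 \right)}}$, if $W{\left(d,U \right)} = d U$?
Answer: $\frac{1}{2741} \approx 0.00036483$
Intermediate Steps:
$n{\left(m \right)} = \frac{1 + m}{5 + m}$
$W{\left(d,U \right)} = U d$
$P{\left(D,x \right)} = 5 - 225 D$ ($P{\left(D,x \right)} = 5 + \frac{- 181 D + D}{\frac{1}{5 + 15} \left(1 + 15\right)} = 5 + \frac{\left(-180\right) D}{\frac{1}{20} \cdot 16} = 5 + \frac{\left(-180\right) D}{\frac{4}{5}} = 5 + - 180 D \frac{5}{4} = 5 - 225 D$)
$\frac{1}{W{\left(198,232 \right)} + P{\left(192,\left(-1\right) 126 \right)}} = \frac{1}{232 \cdot 198 + \left(5 - 43200\right)} = \frac{1}{45936 + \left(5 - 43200\right)} = \frac{1}{45936 - 43195} = \frac{1}{2741}$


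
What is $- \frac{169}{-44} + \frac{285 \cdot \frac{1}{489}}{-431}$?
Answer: $\frac{11868577}{3091132} \approx 3.8396$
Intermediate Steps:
$- \frac{169}{-44} + \frac{285 \cdot \frac{1}{489}}{-431} = \left(-169\right) \left(- \frac{1}{44}\right) + 285 \cdot \frac{1}{489} \left(- \frac{1}{431}\right) = \frac{169}{44} + \frac{95}{163} \left(- \frac{1}{431}\right) = \frac{169}{44} - \frac{95}{70253} = \frac{11868577}{3091132}$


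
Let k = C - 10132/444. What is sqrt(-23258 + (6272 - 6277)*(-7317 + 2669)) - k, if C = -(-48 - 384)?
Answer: -45419/111 + 3*I*sqrt(2) ≈ -409.18 + 4.2426*I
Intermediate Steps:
C = 432 (C = -1*(-432) = 432)
k = 45419/111 (k = 432 - 10132/444 = 432 - 1*2533/111 = 432 - 2533/111 = 45419/111 ≈ 409.18)
sqrt(-23258 + (6272 - 6277)*(-7317 + 2669)) - k = sqrt(-23258 + (6272 - 6277)*(-7317 + 2669)) - 1*45419/111 = sqrt(-23258 - 5*(-4648)) - 45419/111 = sqrt(-23258 + 23240) - 45419/111 = sqrt(-18) - 45419/111 = 3*I*sqrt(2) - 45419/111 = -45419/111 + 3*I*sqrt(2)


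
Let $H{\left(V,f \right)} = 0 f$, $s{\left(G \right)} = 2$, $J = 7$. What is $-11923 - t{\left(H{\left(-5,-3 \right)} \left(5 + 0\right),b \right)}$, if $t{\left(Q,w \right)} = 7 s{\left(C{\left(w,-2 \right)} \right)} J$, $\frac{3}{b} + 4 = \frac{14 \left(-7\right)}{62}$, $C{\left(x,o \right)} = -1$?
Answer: $-12021$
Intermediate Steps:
$H{\left(V,f \right)} = 0$
$b = - \frac{93}{173}$ ($b = \frac{3}{-4 + \frac{14 \left(-7\right)}{62}} = \frac{3}{-4 - \frac{49}{31}} = \frac{3}{- \frac{173}{31}} = 3 \left(- \frac{31}{173}\right) = - \frac{93}{173} \approx -0.53757$)
$t{\left(Q,w \right)} = 98$ ($t{\left(Q,w \right)} = 7 \cdot 2 \cdot 7 = 14 \cdot 7 = 98$)
$-11923 - t{\left(H{\left(-5,-3 \right)} \left(5 + 0\right),b \right)} = -11923 - 98 = -12021$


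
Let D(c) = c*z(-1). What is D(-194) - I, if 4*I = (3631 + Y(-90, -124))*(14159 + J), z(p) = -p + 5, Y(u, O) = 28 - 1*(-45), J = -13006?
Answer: -1068842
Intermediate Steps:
Y(u, O) = 73 (Y(u, O) = 28 + 45 = 73)
z(p) = 5 - p
I = 1067678 (I = ((3631 + 73)*(14159 - 13006))/4 = (3704*1153)/4 = (1/4)*4270712 = 1067678)
D(c) = 6*c (D(c) = c*(5 - 1*(-1)) = c*(5 + 1) = c*6 = 6*c)
D(-194) - I = 6*(-194) - 1*1067678 = -1164 - 1067678 = -1068842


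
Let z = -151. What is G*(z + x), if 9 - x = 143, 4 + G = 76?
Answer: -20520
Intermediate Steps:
G = 72 (G = -4 + 76 = 72)
x = -134 (x = 9 - 1*143 = 9 - 143 = -134)
G*(z + x) = 72*(-151 - 134) = 72*(-285) = -20520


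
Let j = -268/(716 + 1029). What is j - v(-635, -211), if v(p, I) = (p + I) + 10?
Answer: 1458552/1745 ≈ 835.85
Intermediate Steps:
v(p, I) = 10 + I + p (v(p, I) = (I + p) + 10 = 10 + I + p)
j = -268/1745 ≈ -0.15358
j - v(-635, -211) = -268/1745 - (10 - 211 - 635) = -268/1745 - 1*(-836) = -268/1745 + 836 = 1458552/1745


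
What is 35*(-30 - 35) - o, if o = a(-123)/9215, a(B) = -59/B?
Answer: -2578587434/1133445 ≈ -2275.0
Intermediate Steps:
o = 59/1133445 (o = -59/(-123)/9215 = -59*(-1/123)*(1/9215) = (59/123)*(1/9215) = 59/1133445 ≈ 5.2054e-5)
35*(-30 - 35) - o = 35*(-30 - 35) - 1*59/1133445 = 35*(-65) - 59/1133445 = -2275 - 59/1133445 = -2578587434/1133445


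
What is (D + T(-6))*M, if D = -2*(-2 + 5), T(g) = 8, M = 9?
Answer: 18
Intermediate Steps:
D = -6 (D = -2*3 = -6)
(D + T(-6))*M = (-6 + 8)*9 = 2*9 = 18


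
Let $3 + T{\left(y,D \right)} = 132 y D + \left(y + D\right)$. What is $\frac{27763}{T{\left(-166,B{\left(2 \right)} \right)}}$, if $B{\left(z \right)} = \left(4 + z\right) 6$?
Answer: $- \frac{27763}{788965} \approx -0.035189$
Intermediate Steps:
$B{\left(z \right)} = 24 + 6 z$
$T{\left(y,D \right)} = -3 + D + y + 132 D y$ ($T{\left(y,D \right)} = -3 + \left(132 y D + \left(y + D\right)\right) = -3 + \left(132 D y + \left(D + y\right)\right) = -3 + \left(D + y + 132 D y\right) = -3 + D + y + 132 D y$)
$\frac{27763}{T{\left(-166,B{\left(2 \right)} \right)}} = \frac{27763}{-3 + \left(24 + 6 \cdot 2\right) - 166 + 132 \left(24 + 6 \cdot 2\right) \left(-166\right)} = \frac{27763}{-3 + \left(24 + 12\right) - 166 + 132 \left(24 + 12\right) \left(-166\right)} = \frac{27763}{-3 + 36 - 166 + 132 \cdot 36 \left(-166\right)} = \frac{27763}{-3 + 36 - 166 - 788832} = \frac{27763}{-788965} = 27763 \left(- \frac{1}{788965}\right) = - \frac{27763}{788965}$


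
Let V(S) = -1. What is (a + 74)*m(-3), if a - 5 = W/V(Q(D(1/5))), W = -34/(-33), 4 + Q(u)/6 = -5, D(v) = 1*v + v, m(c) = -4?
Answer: -10292/33 ≈ -311.88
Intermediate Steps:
D(v) = 2*v (D(v) = v + v = 2*v)
Q(u) = -54 (Q(u) = -24 + 6*(-5) = -24 - 30 = -54)
W = 34/33 (W = -34*(-1/33) = 34/33 ≈ 1.0303)
a = 131/33 (a = 5 + (34/33)/(-1) = 5 + (34/33)*(-1) = 5 - 34/33 = 131/33 ≈ 3.9697)
(a + 74)*m(-3) = (131/33 + 74)*(-4) = (2573/33)*(-4) = -10292/33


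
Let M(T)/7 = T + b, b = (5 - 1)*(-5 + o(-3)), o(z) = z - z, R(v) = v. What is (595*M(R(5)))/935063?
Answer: -62475/935063 ≈ -0.066814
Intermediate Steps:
o(z) = 0
b = -20 (b = (5 - 1)*(-5 + 0) = 4*(-5) = -20)
M(T) = -140 + 7*T (M(T) = 7*(T - 20) = 7*(-20 + T) = -140 + 7*T)
(595*M(R(5)))/935063 = (595*(-140 + 7*5))/935063 = (595*(-140 + 35))*(1/935063) = (595*(-105))*(1/935063) = -62475*1/935063 = -62475/935063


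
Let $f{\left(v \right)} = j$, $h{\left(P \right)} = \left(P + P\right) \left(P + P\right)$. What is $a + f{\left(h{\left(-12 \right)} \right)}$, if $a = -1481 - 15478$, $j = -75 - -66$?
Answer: $-16968$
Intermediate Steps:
$j = -9$ ($j = -75 + 66 = -9$)
$h{\left(P \right)} = 4 P^{2}$ ($h{\left(P \right)} = 2 P 2 P = 4 P^{2}$)
$f{\left(v \right)} = -9$
$a = -16959$ ($a = -1481 - 15478 = -16959$)
$a + f{\left(h{\left(-12 \right)} \right)} = -16959 - 9 = -16968$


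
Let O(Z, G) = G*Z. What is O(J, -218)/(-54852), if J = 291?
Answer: 10573/9142 ≈ 1.1565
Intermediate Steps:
O(J, -218)/(-54852) = -218*291/(-54852) = -63438*(-1/54852) = 10573/9142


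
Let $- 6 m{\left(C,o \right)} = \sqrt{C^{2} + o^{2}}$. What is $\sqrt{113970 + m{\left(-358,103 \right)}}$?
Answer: $\frac{\sqrt{4102920 - 6 \sqrt{138773}}}{6} \approx 337.5$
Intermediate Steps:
$m{\left(C,o \right)} = - \frac{\sqrt{C^{2} + o^{2}}}{6}$
$\sqrt{113970 + m{\left(-358,103 \right)}} = \sqrt{113970 - \frac{\sqrt{\left(-358\right)^{2} + 103^{2}}}{6}} = \sqrt{113970 - \frac{\sqrt{128164 + 10609}}{6}} = \sqrt{113970 - \frac{\sqrt{138773}}{6}}$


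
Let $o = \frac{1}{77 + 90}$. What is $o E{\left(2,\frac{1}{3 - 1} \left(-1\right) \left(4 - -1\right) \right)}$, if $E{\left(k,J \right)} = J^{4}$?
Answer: $\frac{625}{2672} \approx 0.23391$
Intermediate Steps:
$o = \frac{1}{167} \approx 0.005988$
$o E{\left(2,\frac{1}{3 - 1} \left(-1\right) \left(4 - -1\right) \right)} = \frac{\left(\frac{1}{3 - 1} \left(-1\right) \left(4 - -1\right)\right)^{4}}{167} = \frac{\left(\frac{1}{2} \left(-1\right) \left(4 + 1\right)\right)^{4}}{167} = \frac{\left(\frac{1}{2} \left(-1\right) 5\right)^{4}}{167} = \frac{\left(\left(- \frac{1}{2}\right) 5\right)^{4}}{167} = \frac{\left(- \frac{5}{2}\right)^{4}}{167} = \frac{1}{167} \cdot \frac{625}{16} = \frac{625}{2672}$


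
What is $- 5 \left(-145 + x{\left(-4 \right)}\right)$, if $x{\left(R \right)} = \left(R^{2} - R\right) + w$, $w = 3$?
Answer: $610$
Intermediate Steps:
$x{\left(R \right)} = 3 + R^{2} - R$ ($x{\left(R \right)} = \left(R^{2} - R\right) + 3 = 3 + R^{2} - R$)
$- 5 \left(-145 + x{\left(-4 \right)}\right) = - 5 \left(-145 + \left(3 + \left(-4\right)^{2} - -4\right)\right) = - 5 \left(-145 + \left(3 + 16 + 4\right)\right) = - 5 \left(-145 + 23\right) = \left(-5\right) \left(-122\right) = 610$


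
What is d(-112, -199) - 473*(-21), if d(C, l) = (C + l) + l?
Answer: 9423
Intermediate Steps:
d(C, l) = C + 2*l
d(-112, -199) - 473*(-21) = (-112 + 2*(-199)) - 473*(-21) = (-112 - 398) - 1*(-9933) = -510 + 9933 = 9423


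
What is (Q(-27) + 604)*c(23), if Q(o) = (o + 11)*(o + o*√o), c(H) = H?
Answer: 23828 + 29808*I*√3 ≈ 23828.0 + 51629.0*I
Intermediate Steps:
Q(o) = (11 + o)*(o + o^(3/2))
(Q(-27) + 604)*c(23) = (((-27)² + (-27)^(5/2) + 11*(-27) + 11*(-27)^(3/2)) + 604)*23 = ((729 + 2187*I*√3 - 297 + 11*(-81*I*√3)) + 604)*23 = ((729 + 2187*I*√3 - 297 - 891*I*√3) + 604)*23 = ((432 + 1296*I*√3) + 604)*23 = (1036 + 1296*I*√3)*23 = 23828 + 29808*I*√3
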